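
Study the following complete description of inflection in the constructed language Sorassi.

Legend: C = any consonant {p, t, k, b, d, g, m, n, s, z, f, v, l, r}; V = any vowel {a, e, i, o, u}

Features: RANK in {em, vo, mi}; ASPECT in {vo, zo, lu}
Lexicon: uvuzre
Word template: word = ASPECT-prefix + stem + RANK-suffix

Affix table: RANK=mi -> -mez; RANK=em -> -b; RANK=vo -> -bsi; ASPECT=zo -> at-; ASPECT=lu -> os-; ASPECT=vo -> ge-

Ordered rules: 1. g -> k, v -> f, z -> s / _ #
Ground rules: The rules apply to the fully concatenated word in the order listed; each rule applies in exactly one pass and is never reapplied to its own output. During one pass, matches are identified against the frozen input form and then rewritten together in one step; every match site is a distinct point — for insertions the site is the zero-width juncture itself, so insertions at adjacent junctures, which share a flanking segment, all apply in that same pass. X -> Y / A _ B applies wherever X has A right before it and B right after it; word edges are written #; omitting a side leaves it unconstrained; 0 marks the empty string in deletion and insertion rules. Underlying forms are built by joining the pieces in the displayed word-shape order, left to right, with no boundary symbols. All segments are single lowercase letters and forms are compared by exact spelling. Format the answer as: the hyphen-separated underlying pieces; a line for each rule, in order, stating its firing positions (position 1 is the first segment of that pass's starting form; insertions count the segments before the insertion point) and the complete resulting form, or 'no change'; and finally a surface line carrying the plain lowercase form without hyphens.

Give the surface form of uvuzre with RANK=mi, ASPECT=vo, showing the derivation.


underlying: ge-uvuzre-mez
1. g -> k, v -> f, z -> s / _ #: fires at position(s) 11: geuvuzremes
surface: geuvuzremes


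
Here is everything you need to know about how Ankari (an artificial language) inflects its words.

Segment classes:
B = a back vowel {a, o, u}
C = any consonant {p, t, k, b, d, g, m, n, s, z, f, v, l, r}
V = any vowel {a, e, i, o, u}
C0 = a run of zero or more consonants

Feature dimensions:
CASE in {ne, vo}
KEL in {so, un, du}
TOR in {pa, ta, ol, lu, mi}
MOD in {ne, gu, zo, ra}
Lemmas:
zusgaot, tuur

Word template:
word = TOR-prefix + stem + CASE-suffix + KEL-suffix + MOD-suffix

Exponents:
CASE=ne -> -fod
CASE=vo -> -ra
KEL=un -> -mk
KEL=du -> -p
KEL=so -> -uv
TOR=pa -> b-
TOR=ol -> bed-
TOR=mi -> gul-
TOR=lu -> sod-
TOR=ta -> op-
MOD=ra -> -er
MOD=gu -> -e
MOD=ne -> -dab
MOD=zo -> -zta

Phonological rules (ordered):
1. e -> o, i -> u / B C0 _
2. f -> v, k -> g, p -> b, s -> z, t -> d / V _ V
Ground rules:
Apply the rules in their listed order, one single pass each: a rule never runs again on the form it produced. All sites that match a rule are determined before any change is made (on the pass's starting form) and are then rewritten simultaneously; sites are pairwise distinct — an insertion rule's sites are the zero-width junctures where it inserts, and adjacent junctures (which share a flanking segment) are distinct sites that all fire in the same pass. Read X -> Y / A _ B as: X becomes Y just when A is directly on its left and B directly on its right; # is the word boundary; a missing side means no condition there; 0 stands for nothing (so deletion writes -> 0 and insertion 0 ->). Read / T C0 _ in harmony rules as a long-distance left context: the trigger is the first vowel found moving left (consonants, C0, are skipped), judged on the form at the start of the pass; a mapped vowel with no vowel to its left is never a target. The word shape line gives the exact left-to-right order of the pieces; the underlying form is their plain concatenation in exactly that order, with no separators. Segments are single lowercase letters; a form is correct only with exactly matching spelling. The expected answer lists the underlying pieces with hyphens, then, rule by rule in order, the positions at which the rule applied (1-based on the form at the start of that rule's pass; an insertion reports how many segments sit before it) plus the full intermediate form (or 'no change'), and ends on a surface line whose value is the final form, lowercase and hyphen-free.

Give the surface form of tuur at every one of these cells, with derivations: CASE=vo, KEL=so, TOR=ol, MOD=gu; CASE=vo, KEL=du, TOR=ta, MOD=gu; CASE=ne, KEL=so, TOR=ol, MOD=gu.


cell CASE=vo, KEL=so, TOR=ol, MOD=gu:
underlying: bed-tuur-ra-uv-e
1. e -> o, i -> u / B C0 _: fires at position(s) 12: bedtuurrauvo
2. f -> v, k -> g, p -> b, s -> z, t -> d / V _ V: no change
surface: bedtuurrauvo

cell CASE=vo, KEL=du, TOR=ta, MOD=gu:
underlying: op-tuur-ra-p-e
1. e -> o, i -> u / B C0 _: fires at position(s) 10: optuurrapo
2. f -> v, k -> g, p -> b, s -> z, t -> d / V _ V: fires at position(s) 9: optuurrabo
surface: optuurrabo

cell CASE=ne, KEL=so, TOR=ol, MOD=gu:
underlying: bed-tuur-fod-uv-e
1. e -> o, i -> u / B C0 _: fires at position(s) 13: bedtuurfoduvo
2. f -> v, k -> g, p -> b, s -> z, t -> d / V _ V: no change
surface: bedtuurfoduvo


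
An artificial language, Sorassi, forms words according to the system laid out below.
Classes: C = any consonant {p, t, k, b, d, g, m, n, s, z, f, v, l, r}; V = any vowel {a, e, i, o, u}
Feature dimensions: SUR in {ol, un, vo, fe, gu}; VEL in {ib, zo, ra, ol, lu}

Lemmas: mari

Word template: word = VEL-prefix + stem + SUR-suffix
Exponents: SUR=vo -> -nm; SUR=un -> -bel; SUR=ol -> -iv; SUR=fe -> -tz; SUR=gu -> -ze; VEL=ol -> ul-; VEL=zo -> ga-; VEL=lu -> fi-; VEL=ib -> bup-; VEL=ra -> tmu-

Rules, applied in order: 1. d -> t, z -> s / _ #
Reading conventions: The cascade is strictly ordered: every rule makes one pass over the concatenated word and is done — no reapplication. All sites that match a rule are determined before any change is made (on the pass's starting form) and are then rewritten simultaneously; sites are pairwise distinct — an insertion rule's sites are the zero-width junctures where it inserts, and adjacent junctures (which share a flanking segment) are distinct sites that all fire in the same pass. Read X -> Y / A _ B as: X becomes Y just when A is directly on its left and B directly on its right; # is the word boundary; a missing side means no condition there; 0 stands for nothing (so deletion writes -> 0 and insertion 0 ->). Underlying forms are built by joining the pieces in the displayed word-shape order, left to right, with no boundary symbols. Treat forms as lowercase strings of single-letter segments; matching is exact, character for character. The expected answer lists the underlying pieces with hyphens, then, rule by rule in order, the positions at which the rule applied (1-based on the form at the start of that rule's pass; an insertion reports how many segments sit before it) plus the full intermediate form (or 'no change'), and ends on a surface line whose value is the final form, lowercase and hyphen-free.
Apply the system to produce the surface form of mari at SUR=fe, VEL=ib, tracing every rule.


underlying: bup-mari-tz
1. d -> t, z -> s / _ #: fires at position(s) 9: bupmarits
surface: bupmarits


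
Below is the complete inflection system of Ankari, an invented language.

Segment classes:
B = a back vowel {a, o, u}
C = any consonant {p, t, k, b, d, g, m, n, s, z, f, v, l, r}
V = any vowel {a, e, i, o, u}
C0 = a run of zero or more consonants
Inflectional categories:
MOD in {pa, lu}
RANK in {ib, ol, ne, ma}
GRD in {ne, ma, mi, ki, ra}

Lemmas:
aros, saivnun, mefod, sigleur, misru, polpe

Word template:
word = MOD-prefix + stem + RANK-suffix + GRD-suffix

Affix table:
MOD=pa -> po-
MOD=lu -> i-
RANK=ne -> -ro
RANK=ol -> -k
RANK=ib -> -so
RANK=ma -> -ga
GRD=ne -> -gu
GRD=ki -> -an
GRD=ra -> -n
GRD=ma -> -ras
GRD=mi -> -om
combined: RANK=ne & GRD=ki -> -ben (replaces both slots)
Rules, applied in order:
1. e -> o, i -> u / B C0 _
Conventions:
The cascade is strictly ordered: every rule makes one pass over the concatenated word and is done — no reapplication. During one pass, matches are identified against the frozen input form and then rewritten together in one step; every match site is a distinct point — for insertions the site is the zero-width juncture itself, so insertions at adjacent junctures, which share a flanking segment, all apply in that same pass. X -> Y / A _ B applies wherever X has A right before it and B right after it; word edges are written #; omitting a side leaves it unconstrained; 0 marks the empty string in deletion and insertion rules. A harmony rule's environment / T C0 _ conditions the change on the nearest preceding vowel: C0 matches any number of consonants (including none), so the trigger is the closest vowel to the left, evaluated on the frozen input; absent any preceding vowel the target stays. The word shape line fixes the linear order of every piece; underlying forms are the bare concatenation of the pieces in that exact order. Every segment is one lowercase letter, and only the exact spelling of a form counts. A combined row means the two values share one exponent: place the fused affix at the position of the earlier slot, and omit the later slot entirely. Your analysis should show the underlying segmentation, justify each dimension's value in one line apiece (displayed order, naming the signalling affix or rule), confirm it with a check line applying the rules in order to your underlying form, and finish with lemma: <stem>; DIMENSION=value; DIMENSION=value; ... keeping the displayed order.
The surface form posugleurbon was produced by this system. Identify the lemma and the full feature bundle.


underlying: po-sigleur-ben
MOD=pa - signalled by the affix po-
RANK=ne - signalled by the combined affix row
GRD=ki - signalled by the combined affix row
check: posigleurben -> posugleurbon
lemma: sigleur; MOD=pa; RANK=ne; GRD=ki


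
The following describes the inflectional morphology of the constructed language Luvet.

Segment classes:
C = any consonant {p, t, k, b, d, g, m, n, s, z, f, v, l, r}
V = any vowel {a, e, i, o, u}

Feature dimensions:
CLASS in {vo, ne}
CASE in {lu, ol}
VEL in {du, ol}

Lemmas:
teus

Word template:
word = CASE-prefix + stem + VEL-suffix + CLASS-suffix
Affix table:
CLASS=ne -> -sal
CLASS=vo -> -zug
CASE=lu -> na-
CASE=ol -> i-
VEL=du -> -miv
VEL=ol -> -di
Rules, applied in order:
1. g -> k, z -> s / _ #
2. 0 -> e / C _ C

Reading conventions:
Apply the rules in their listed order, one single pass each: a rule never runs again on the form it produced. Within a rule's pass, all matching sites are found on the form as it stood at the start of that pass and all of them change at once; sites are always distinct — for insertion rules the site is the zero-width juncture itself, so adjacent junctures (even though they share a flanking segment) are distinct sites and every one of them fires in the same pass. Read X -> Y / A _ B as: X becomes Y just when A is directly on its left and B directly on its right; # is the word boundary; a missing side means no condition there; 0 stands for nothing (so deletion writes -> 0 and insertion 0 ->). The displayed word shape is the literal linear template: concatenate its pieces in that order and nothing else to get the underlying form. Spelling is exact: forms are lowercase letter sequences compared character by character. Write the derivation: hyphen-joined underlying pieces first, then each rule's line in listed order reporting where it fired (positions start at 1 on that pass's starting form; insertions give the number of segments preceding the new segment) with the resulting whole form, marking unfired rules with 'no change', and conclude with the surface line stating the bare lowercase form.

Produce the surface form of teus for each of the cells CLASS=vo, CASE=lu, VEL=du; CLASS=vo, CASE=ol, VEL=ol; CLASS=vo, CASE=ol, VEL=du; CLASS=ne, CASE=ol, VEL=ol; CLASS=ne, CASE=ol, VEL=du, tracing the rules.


cell CLASS=vo, CASE=lu, VEL=du:
underlying: na-teus-miv-zug
1. g -> k, z -> s / _ #: fires at position(s) 12: nateusmivzuk
2. 0 -> e / C _ C: inserts after position(s) 6, 9: nateusemivezuk
surface: nateusemivezuk

cell CLASS=vo, CASE=ol, VEL=ol:
underlying: i-teus-di-zug
1. g -> k, z -> s / _ #: fires at position(s) 10: iteusdizuk
2. 0 -> e / C _ C: inserts after position(s) 5: iteusedizuk
surface: iteusedizuk

cell CLASS=vo, CASE=ol, VEL=du:
underlying: i-teus-miv-zug
1. g -> k, z -> s / _ #: fires at position(s) 11: iteusmivzuk
2. 0 -> e / C _ C: inserts after position(s) 5, 8: iteusemivezuk
surface: iteusemivezuk

cell CLASS=ne, CASE=ol, VEL=ol:
underlying: i-teus-di-sal
1. g -> k, z -> s / _ #: no change
2. 0 -> e / C _ C: inserts after position(s) 5: iteusedisal
surface: iteusedisal

cell CLASS=ne, CASE=ol, VEL=du:
underlying: i-teus-miv-sal
1. g -> k, z -> s / _ #: no change
2. 0 -> e / C _ C: inserts after position(s) 5, 8: iteusemivesal
surface: iteusemivesal


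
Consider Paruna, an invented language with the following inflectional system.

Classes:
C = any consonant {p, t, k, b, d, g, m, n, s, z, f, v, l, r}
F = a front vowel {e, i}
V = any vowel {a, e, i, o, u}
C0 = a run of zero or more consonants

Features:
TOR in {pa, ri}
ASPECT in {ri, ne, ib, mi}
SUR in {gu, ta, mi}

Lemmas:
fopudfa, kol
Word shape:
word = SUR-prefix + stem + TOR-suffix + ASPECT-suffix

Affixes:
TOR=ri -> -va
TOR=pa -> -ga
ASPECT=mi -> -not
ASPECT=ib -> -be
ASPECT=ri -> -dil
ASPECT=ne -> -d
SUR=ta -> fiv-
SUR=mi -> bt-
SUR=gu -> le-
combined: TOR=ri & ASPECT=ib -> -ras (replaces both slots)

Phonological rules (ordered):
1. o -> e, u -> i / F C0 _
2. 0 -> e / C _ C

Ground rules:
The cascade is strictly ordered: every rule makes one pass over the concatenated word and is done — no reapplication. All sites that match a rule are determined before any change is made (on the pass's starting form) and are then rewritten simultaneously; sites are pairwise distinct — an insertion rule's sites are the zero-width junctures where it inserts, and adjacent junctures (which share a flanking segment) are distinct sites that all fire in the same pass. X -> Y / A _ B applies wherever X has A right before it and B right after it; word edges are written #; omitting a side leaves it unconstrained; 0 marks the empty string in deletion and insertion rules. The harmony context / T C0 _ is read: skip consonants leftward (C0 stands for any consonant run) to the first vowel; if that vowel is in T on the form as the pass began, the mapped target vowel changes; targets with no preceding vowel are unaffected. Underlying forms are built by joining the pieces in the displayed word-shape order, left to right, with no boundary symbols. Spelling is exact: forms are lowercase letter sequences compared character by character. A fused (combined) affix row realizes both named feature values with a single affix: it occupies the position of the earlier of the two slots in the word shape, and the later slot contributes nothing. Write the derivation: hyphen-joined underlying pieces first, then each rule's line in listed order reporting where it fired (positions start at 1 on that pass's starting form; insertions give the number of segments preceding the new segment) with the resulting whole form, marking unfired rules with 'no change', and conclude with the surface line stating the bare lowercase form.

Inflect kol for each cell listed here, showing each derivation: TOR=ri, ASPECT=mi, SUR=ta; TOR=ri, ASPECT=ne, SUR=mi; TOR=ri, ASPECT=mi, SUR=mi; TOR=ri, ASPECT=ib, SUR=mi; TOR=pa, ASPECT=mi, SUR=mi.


cell TOR=ri, ASPECT=mi, SUR=ta:
underlying: fiv-kol-va-not
1. o -> e, u -> i / F C0 _: fires at position(s) 5: fivkelvanot
2. 0 -> e / C _ C: inserts after position(s) 3, 6: fivekelevanot
surface: fivekelevanot

cell TOR=ri, ASPECT=ne, SUR=mi:
underlying: bt-kol-va-d
1. o -> e, u -> i / F C0 _: no change
2. 0 -> e / C _ C: inserts after position(s) 1, 2, 5: betekolevad
surface: betekolevad

cell TOR=ri, ASPECT=mi, SUR=mi:
underlying: bt-kol-va-not
1. o -> e, u -> i / F C0 _: no change
2. 0 -> e / C _ C: inserts after position(s) 1, 2, 5: betekolevanot
surface: betekolevanot

cell TOR=ri, ASPECT=ib, SUR=mi:
underlying: bt-kol-ras
1. o -> e, u -> i / F C0 _: no change
2. 0 -> e / C _ C: inserts after position(s) 1, 2, 5: betekoleras
surface: betekoleras

cell TOR=pa, ASPECT=mi, SUR=mi:
underlying: bt-kol-ga-not
1. o -> e, u -> i / F C0 _: no change
2. 0 -> e / C _ C: inserts after position(s) 1, 2, 5: betekoleganot
surface: betekoleganot


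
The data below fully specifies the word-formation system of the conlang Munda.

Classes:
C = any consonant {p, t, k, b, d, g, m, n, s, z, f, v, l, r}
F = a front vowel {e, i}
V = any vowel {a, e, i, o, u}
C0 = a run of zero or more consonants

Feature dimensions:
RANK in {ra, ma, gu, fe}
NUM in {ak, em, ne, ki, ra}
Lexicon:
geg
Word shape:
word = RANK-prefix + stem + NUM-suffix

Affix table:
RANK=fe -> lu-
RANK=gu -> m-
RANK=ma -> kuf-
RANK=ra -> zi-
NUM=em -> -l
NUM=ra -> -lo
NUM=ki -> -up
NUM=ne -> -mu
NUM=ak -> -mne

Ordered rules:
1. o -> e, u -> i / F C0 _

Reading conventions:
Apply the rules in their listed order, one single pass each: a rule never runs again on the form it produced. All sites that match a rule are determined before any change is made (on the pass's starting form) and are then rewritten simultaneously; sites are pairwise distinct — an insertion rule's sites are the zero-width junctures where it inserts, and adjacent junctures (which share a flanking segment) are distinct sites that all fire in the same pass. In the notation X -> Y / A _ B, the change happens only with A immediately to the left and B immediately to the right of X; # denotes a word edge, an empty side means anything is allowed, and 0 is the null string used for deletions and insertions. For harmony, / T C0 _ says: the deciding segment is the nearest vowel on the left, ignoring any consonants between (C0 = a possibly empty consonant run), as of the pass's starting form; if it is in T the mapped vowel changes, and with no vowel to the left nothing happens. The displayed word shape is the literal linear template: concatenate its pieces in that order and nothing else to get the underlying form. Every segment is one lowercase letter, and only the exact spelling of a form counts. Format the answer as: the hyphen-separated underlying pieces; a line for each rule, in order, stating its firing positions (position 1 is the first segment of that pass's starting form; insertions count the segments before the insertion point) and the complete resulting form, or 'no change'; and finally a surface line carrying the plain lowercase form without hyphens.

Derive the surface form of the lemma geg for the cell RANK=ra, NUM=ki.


underlying: zi-geg-up
1. o -> e, u -> i / F C0 _: fires at position(s) 6: zigegip
surface: zigegip


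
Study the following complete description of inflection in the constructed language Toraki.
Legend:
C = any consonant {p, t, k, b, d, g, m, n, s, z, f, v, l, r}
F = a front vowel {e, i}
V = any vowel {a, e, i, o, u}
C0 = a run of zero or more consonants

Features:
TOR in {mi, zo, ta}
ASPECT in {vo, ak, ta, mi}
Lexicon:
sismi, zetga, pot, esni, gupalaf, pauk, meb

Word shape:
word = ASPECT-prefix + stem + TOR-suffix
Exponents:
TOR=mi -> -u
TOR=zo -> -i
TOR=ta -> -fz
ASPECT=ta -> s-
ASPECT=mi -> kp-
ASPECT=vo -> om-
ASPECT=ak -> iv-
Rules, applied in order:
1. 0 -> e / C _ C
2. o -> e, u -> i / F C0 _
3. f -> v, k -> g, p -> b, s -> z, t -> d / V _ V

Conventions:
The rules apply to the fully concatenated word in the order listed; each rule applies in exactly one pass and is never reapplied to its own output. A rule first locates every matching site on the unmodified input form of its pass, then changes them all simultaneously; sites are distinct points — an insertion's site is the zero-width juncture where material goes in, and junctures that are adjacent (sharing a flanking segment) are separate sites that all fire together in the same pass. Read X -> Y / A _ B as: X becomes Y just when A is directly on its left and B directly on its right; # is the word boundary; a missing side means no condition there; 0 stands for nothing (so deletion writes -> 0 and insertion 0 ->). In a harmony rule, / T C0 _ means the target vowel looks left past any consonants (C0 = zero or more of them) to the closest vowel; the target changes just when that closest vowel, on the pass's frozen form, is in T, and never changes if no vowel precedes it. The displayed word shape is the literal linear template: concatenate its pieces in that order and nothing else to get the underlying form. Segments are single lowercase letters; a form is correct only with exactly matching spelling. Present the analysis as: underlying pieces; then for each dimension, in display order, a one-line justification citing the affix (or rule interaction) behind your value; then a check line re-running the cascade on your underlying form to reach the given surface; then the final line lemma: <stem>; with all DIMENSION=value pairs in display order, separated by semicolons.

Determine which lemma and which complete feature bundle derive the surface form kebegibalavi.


underlying: kp-gupalaf-i
TOR=zo - signalled by the affix -i
ASPECT=mi - signalled by the affix kp-
check: kpgupalafi -> kepegupalafi -> kepegipalafi -> kebegibalavi
lemma: gupalaf; TOR=zo; ASPECT=mi


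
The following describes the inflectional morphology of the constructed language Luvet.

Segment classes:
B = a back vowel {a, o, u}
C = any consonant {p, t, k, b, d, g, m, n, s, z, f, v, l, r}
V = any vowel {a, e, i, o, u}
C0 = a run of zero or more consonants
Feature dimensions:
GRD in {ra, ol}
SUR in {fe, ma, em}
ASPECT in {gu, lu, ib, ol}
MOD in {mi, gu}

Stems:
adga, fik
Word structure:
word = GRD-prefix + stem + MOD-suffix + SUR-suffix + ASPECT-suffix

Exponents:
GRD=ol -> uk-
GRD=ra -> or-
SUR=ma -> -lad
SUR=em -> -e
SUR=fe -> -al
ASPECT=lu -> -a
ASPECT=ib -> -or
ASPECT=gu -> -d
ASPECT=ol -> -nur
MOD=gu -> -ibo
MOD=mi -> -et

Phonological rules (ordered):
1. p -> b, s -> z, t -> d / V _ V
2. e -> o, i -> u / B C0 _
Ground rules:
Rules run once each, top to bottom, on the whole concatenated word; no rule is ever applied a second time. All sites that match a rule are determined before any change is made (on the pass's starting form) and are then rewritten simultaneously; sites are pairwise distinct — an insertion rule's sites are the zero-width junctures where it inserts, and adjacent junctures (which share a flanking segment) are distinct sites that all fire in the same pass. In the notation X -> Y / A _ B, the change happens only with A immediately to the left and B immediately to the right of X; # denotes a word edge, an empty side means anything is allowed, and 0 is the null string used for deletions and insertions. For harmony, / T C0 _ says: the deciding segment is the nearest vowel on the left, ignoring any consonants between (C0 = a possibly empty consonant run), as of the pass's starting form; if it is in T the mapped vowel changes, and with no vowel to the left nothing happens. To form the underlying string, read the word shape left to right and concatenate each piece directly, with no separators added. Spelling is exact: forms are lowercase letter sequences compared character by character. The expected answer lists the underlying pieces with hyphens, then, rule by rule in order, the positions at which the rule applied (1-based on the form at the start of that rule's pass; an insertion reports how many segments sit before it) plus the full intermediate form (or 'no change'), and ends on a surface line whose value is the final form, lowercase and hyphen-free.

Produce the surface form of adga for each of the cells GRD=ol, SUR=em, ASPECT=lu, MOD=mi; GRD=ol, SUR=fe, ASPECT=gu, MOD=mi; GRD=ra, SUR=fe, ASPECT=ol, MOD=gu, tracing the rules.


cell GRD=ol, SUR=em, ASPECT=lu, MOD=mi:
underlying: uk-adga-et-e-a
1. p -> b, s -> z, t -> d / V _ V: fires at position(s) 8: ukadgaedea
2. e -> o, i -> u / B C0 _: fires at position(s) 7: ukadgaodea
surface: ukadgaodea

cell GRD=ol, SUR=fe, ASPECT=gu, MOD=mi:
underlying: uk-adga-et-al-d
1. p -> b, s -> z, t -> d / V _ V: fires at position(s) 8: ukadgaedald
2. e -> o, i -> u / B C0 _: fires at position(s) 7: ukadgaodald
surface: ukadgaodald

cell GRD=ra, SUR=fe, ASPECT=ol, MOD=gu:
underlying: or-adga-ibo-al-nur
1. p -> b, s -> z, t -> d / V _ V: no change
2. e -> o, i -> u / B C0 _: fires at position(s) 7: oradgauboalnur
surface: oradgauboalnur


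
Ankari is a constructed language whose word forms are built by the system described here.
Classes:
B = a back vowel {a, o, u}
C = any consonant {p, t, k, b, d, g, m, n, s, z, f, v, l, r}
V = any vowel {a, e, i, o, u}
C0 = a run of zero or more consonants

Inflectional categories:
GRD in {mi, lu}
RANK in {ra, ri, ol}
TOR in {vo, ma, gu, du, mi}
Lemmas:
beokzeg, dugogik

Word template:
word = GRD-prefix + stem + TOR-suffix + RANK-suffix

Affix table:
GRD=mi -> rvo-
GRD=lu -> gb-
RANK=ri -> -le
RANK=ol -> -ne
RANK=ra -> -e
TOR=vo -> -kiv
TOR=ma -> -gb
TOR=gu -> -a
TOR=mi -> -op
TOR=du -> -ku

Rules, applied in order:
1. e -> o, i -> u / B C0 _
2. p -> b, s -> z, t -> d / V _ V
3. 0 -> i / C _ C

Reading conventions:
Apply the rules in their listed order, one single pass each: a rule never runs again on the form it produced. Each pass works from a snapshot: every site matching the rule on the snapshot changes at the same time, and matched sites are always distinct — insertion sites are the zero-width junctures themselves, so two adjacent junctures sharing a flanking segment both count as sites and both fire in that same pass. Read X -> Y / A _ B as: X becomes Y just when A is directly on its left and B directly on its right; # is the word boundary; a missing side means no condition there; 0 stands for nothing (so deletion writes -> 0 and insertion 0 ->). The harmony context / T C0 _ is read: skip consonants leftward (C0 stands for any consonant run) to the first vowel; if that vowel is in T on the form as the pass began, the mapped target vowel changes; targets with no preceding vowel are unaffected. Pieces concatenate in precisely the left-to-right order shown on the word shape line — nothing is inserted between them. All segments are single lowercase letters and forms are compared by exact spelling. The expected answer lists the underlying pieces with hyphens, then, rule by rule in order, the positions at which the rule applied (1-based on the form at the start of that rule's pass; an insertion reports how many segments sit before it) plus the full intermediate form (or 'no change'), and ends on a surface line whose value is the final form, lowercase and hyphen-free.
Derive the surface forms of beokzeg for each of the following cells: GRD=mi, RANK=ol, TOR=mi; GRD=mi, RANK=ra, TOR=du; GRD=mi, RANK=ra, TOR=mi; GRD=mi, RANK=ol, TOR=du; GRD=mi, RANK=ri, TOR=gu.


cell GRD=mi, RANK=ol, TOR=mi:
underlying: rvo-beokzeg-op-ne
1. e -> o, i -> u / B C0 _: fires at position(s) 5, 9, 14: rvobookzogopno
2. p -> b, s -> z, t -> d / V _ V: no change
3. 0 -> i / C _ C: inserts after position(s) 1, 7, 12: rivobookizogopino
surface: rivobookizogopino

cell GRD=mi, RANK=ra, TOR=du:
underlying: rvo-beokzeg-ku-e
1. e -> o, i -> u / B C0 _: fires at position(s) 5, 9, 13: rvobookzogkuo
2. p -> b, s -> z, t -> d / V _ V: no change
3. 0 -> i / C _ C: inserts after position(s) 1, 7, 10: rivobookizogikuo
surface: rivobookizogikuo

cell GRD=mi, RANK=ra, TOR=mi:
underlying: rvo-beokzeg-op-e
1. e -> o, i -> u / B C0 _: fires at position(s) 5, 9, 13: rvobookzogopo
2. p -> b, s -> z, t -> d / V _ V: fires at position(s) 12: rvobookzogobo
3. 0 -> i / C _ C: inserts after position(s) 1, 7: rivobookizogobo
surface: rivobookizogobo

cell GRD=mi, RANK=ol, TOR=du:
underlying: rvo-beokzeg-ku-ne
1. e -> o, i -> u / B C0 _: fires at position(s) 5, 9, 14: rvobookzogkuno
2. p -> b, s -> z, t -> d / V _ V: no change
3. 0 -> i / C _ C: inserts after position(s) 1, 7, 10: rivobookizogikuno
surface: rivobookizogikuno

cell GRD=mi, RANK=ri, TOR=gu:
underlying: rvo-beokzeg-a-le
1. e -> o, i -> u / B C0 _: fires at position(s) 5, 9, 13: rvobookzogalo
2. p -> b, s -> z, t -> d / V _ V: no change
3. 0 -> i / C _ C: inserts after position(s) 1, 7: rivobookizogalo
surface: rivobookizogalo


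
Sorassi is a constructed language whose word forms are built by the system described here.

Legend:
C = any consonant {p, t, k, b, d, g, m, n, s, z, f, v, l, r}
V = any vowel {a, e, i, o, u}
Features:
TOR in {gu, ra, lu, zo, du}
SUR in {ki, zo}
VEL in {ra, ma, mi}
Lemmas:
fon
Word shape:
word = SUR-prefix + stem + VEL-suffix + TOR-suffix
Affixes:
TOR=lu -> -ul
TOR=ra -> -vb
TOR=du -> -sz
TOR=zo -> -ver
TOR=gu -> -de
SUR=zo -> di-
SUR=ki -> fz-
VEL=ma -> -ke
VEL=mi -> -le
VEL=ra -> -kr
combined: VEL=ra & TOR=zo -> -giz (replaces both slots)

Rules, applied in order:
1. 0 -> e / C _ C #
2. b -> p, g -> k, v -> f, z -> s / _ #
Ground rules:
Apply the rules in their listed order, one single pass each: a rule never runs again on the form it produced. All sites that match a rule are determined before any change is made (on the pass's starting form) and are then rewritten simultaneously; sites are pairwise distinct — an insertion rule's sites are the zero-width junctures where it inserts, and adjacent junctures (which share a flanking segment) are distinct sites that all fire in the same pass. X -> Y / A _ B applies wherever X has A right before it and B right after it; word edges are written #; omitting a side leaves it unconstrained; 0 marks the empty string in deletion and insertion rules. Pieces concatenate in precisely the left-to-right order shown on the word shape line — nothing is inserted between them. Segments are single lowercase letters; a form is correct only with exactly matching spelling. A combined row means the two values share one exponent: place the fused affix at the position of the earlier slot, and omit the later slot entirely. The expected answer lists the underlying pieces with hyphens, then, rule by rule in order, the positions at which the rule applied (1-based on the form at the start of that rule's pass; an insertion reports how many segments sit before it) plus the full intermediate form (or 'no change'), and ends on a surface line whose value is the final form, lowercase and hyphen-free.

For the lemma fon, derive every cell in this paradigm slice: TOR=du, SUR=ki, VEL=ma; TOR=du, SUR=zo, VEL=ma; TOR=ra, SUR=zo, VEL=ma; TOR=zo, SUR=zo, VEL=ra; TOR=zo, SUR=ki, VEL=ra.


cell TOR=du, SUR=ki, VEL=ma:
underlying: fz-fon-ke-sz
1. 0 -> e / C _ C #: inserts after position(s) 8: fzfonkesez
2. b -> p, g -> k, v -> f, z -> s / _ #: fires at position(s) 10: fzfonkeses
surface: fzfonkeses

cell TOR=du, SUR=zo, VEL=ma:
underlying: di-fon-ke-sz
1. 0 -> e / C _ C #: inserts after position(s) 8: difonkesez
2. b -> p, g -> k, v -> f, z -> s / _ #: fires at position(s) 10: difonkeses
surface: difonkeses

cell TOR=ra, SUR=zo, VEL=ma:
underlying: di-fon-ke-vb
1. 0 -> e / C _ C #: inserts after position(s) 8: difonkeveb
2. b -> p, g -> k, v -> f, z -> s / _ #: fires at position(s) 10: difonkevep
surface: difonkevep

cell TOR=zo, SUR=zo, VEL=ra:
underlying: di-fon-giz
1. 0 -> e / C _ C #: no change
2. b -> p, g -> k, v -> f, z -> s / _ #: fires at position(s) 8: difongis
surface: difongis

cell TOR=zo, SUR=ki, VEL=ra:
underlying: fz-fon-giz
1. 0 -> e / C _ C #: no change
2. b -> p, g -> k, v -> f, z -> s / _ #: fires at position(s) 8: fzfongis
surface: fzfongis


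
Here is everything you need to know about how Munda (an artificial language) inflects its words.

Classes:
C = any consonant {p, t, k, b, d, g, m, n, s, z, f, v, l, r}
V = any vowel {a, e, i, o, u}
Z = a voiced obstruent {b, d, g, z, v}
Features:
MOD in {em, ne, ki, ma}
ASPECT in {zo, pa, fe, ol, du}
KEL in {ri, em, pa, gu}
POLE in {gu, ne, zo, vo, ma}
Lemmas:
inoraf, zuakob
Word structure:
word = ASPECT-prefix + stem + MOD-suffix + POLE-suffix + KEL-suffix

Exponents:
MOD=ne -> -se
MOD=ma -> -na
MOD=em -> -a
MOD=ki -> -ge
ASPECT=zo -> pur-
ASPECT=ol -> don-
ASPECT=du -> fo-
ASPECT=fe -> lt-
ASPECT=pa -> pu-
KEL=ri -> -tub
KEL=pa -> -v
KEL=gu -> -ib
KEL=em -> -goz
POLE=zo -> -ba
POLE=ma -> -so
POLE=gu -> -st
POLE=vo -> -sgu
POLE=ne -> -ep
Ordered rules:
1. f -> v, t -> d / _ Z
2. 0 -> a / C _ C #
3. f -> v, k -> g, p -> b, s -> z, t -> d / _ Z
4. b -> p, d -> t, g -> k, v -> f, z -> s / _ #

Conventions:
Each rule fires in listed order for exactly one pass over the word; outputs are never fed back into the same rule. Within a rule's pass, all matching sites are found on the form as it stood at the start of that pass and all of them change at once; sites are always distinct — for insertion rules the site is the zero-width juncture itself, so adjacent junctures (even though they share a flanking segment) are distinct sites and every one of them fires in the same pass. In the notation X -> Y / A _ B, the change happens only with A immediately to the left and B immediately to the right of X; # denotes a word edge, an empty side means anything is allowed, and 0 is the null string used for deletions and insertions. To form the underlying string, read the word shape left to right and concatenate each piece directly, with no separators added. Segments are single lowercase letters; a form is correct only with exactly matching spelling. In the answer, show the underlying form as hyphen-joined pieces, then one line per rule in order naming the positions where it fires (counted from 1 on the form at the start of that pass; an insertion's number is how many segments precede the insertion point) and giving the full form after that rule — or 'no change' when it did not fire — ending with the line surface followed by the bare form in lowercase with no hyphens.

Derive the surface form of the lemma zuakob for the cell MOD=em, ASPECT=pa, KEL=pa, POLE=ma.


underlying: pu-zuakob-a-so-v
1. f -> v, t -> d / _ Z: no change
2. 0 -> a / C _ C #: no change
3. f -> v, k -> g, p -> b, s -> z, t -> d / _ Z: no change
4. b -> p, d -> t, g -> k, v -> f, z -> s / _ #: fires at position(s) 12: puzuakobasof
surface: puzuakobasof


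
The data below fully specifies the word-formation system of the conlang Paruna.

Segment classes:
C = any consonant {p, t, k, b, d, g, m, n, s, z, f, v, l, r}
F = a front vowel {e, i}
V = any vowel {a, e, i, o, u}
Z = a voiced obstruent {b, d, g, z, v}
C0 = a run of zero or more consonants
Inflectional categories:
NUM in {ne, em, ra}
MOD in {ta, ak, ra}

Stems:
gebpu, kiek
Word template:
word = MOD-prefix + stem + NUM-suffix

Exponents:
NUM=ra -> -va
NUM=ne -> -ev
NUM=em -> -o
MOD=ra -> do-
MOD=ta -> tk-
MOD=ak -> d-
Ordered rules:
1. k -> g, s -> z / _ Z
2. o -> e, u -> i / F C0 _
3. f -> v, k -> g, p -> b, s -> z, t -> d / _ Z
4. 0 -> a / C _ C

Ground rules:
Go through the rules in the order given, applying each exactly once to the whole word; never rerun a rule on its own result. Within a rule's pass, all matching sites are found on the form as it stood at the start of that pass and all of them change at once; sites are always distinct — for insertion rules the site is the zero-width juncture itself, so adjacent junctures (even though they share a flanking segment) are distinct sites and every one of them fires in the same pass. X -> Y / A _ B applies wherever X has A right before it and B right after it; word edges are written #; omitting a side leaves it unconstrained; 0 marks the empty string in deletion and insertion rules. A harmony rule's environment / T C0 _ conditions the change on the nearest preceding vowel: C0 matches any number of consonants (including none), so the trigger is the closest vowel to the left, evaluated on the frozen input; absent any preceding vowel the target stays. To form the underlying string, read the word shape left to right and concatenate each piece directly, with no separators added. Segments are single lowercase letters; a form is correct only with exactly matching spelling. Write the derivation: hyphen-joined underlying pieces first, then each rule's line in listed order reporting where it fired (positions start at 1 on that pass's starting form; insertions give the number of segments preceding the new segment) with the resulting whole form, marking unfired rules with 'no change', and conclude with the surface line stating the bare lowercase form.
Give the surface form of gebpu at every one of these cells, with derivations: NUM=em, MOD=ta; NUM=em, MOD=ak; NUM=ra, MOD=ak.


cell NUM=em, MOD=ta:
underlying: tk-gebpu-o
1. k -> g, s -> z / _ Z: fires at position(s) 2: tggebpuo
2. o -> e, u -> i / F C0 _: fires at position(s) 7: tggebpio
3. f -> v, k -> g, p -> b, s -> z, t -> d / _ Z: fires at position(s) 1: dggebpio
4. 0 -> a / C _ C: inserts after position(s) 1, 2, 5: dagagebapio
surface: dagagebapio

cell NUM=em, MOD=ak:
underlying: d-gebpu-o
1. k -> g, s -> z / _ Z: no change
2. o -> e, u -> i / F C0 _: fires at position(s) 6: dgebpio
3. f -> v, k -> g, p -> b, s -> z, t -> d / _ Z: no change
4. 0 -> a / C _ C: inserts after position(s) 1, 4: dagebapio
surface: dagebapio

cell NUM=ra, MOD=ak:
underlying: d-gebpu-va
1. k -> g, s -> z / _ Z: no change
2. o -> e, u -> i / F C0 _: fires at position(s) 6: dgebpiva
3. f -> v, k -> g, p -> b, s -> z, t -> d / _ Z: no change
4. 0 -> a / C _ C: inserts after position(s) 1, 4: dagebapiva
surface: dagebapiva


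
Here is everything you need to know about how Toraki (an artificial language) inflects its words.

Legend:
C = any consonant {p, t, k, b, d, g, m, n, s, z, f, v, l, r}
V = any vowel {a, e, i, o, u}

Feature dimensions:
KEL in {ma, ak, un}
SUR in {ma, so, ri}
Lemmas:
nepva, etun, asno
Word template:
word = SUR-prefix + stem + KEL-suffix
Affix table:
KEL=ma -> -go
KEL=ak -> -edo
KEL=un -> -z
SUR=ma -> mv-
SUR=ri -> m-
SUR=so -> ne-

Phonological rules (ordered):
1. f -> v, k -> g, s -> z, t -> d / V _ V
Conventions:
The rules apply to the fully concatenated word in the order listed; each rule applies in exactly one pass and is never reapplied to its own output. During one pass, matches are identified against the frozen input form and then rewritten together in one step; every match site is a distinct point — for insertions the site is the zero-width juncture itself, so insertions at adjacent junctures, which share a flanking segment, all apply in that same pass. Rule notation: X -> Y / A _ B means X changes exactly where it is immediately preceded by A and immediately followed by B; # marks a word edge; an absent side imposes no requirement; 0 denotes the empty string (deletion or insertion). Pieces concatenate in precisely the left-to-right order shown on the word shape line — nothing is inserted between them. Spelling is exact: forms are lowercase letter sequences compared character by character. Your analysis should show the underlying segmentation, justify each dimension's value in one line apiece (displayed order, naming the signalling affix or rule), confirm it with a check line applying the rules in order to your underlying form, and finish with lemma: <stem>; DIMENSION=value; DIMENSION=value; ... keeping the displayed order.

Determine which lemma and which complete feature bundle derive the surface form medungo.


underlying: m-etun-go
KEL=ma - signalled by the affix -go
SUR=ri - signalled by the affix m-
check: metungo -> medungo
lemma: etun; KEL=ma; SUR=ri


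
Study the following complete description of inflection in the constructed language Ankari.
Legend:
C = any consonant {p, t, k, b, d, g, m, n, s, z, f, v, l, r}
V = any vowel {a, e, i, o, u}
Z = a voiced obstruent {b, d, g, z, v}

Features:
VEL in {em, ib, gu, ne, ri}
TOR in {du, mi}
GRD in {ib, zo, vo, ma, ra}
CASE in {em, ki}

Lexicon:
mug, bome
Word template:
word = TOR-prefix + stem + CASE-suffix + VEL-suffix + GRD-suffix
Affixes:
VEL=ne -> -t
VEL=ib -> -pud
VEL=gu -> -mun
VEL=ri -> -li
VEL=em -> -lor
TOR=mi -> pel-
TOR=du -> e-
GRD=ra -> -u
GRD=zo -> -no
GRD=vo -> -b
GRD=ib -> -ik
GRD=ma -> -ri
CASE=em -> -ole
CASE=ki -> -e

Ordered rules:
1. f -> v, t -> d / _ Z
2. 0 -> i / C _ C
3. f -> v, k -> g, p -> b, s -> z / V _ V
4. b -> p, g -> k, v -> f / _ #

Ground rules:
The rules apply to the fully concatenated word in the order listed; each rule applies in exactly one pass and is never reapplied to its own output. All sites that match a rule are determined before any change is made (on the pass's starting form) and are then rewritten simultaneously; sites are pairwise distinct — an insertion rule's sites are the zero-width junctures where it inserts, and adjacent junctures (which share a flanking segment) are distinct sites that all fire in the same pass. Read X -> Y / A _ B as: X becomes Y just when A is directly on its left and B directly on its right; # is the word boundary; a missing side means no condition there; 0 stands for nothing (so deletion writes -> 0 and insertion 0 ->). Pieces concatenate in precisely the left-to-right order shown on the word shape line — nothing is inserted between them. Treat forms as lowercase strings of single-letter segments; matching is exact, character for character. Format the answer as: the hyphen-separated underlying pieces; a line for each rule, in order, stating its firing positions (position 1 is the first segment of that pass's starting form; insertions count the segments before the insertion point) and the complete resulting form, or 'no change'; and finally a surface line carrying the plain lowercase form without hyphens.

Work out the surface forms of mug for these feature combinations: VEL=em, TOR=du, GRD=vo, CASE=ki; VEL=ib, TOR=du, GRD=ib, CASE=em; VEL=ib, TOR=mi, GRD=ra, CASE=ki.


cell VEL=em, TOR=du, GRD=vo, CASE=ki:
underlying: e-mug-e-lor-b
1. f -> v, t -> d / _ Z: no change
2. 0 -> i / C _ C: inserts after position(s) 8: emugelorib
3. f -> v, k -> g, p -> b, s -> z / V _ V: no change
4. b -> p, g -> k, v -> f / _ #: fires at position(s) 10: emugelorip
surface: emugelorip

cell VEL=ib, TOR=du, GRD=ib, CASE=em:
underlying: e-mug-ole-pud-ik
1. f -> v, t -> d / _ Z: no change
2. 0 -> i / C _ C: no change
3. f -> v, k -> g, p -> b, s -> z / V _ V: fires at position(s) 8: emugolebudik
4. b -> p, g -> k, v -> f / _ #: no change
surface: emugolebudik

cell VEL=ib, TOR=mi, GRD=ra, CASE=ki:
underlying: pel-mug-e-pud-u
1. f -> v, t -> d / _ Z: no change
2. 0 -> i / C _ C: inserts after position(s) 3: pelimugepudu
3. f -> v, k -> g, p -> b, s -> z / V _ V: fires at position(s) 9: pelimugebudu
4. b -> p, g -> k, v -> f / _ #: no change
surface: pelimugebudu
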